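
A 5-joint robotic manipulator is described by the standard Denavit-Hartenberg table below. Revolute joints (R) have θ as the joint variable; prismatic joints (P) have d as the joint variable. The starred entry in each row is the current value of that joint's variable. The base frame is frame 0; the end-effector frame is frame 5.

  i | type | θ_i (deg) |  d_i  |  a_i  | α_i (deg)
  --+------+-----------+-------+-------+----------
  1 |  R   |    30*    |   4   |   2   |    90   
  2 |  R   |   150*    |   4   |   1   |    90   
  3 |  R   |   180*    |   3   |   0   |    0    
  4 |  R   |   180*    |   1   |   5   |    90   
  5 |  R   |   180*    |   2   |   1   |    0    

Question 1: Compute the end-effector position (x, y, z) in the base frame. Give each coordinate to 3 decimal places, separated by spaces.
after link 1: o_1 = (1.7321, 1.0000, 4.0000)
after link 2: o_2 = (2.9821, -2.8971, 4.5000)
after link 3: o_3 = (4.2811, -2.1471, 7.0981)
after link 4: o_4 = (0.9641, -4.0622, 10.4641)
after link 5: o_5 = (0.7141, -1.8971, 9.9641)

0.714 -1.897 9.964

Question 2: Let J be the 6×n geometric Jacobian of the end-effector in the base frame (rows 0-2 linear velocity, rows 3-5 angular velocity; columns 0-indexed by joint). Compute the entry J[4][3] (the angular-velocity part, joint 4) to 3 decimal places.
0.250

axis z_3 = (0.4330,0.2500,0.8660); lever o_n−o_3 = (-3.5670,0.2500,2.8660)
cross product → J_v[:, 3] = (0.5000,-4.3301,1.0000)
J_ω[:, 3] = z_3
entry J[4][3] = 0.2500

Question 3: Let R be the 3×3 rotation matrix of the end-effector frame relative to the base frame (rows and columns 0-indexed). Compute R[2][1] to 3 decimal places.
End-effector y-axis (col 1 of R) = (-0.4330,-0.2500,-0.8660)
R[2][1] = -0.8660

-0.866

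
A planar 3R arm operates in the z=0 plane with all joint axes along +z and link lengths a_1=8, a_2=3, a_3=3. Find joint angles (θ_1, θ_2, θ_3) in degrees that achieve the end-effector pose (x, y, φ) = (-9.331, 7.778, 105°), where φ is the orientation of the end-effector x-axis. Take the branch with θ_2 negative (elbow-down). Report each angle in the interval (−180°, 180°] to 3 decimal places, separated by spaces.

wrist centre = target − a_3·(cos φ, sin φ) = (-8.5545, 4.8802)
cos θ_2 = (96.9968−8²−3²)/(2·8·3) = 0.4999; θ_2 = -60.0044° (elbow-down)
β = atan2(4.8802,-8.5545) = 150.2960°; ψ = atan2(-2.5982,9.4998) = -15.2963°
θ_1 = β − ψ = 165.5923°
θ_3 = φ − θ_1 − θ_2 = -0.5878° (wrapped to (-180°,180°])

165.592 -60.004 -0.588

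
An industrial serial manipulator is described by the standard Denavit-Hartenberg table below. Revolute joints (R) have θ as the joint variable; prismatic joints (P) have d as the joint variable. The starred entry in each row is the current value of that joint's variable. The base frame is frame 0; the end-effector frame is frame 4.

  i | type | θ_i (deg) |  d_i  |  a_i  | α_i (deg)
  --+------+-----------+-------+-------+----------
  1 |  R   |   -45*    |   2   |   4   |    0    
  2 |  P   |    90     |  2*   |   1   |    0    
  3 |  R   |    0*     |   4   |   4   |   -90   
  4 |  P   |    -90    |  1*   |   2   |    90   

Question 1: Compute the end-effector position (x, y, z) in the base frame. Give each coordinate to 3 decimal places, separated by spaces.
after link 1: o_1 = (2.8284, -2.8284, 2.0000)
after link 2: o_2 = (3.5355, -2.1213, 4.0000)
after link 3: o_3 = (6.3640, 0.7071, 8.0000)
after link 4: o_4 = (5.6569, 1.4142, 10.0000)

5.657 1.414 10.000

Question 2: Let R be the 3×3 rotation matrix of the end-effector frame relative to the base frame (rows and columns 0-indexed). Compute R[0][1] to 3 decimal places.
-0.707

End-effector y-axis (col 1 of R) = (-0.7071,0.7071,0.0000)
R[0][1] = -0.7071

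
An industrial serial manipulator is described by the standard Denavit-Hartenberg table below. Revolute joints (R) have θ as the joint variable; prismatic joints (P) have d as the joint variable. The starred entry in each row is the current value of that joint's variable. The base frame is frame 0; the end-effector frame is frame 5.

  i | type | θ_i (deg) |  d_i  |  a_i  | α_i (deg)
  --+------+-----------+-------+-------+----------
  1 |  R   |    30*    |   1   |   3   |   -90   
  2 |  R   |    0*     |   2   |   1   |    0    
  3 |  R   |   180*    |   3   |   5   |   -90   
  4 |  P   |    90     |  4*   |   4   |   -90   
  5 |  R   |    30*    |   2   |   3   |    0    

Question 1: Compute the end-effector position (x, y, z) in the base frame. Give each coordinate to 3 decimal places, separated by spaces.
1.665 -0.884 3.500

after link 1: o_1 = (2.5981, 1.5000, 1.0000)
after link 2: o_2 = (2.4641, 3.7321, 1.0000)
after link 3: o_3 = (-3.3660, 3.8301, 1.0000)
after link 4: o_4 = (-1.3660, 0.3660, 5.0000)
after link 5: o_5 = (1.6651, -0.8840, 3.5000)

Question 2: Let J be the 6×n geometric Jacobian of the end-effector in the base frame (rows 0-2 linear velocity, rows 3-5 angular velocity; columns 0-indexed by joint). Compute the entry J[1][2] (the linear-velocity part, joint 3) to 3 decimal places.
axis z_2 = (-0.5000,0.8660,0.0000); lever o_n−o_2 = (-0.7990,-4.6160,2.5000)
cross product → J_v[:, 2] = (2.1651,1.2500,3.0000)
J_ω[:, 2] = z_2
entry J[1][2] = 1.2500

1.250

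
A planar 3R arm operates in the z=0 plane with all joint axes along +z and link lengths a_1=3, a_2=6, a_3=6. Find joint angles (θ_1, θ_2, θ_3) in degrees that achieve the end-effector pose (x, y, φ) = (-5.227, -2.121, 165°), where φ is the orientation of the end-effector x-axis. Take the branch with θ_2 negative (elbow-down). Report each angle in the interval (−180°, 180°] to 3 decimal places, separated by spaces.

wrist centre = target − a_3·(cos φ, sin φ) = (0.5686, -3.6739)
cos θ_2 = (13.8209−3²−6²)/(2·3·6) = -0.8661; θ_2 = -150.0070° (elbow-down)
β = atan2(-3.6739,0.5686) = -81.2030°; ψ = atan2(-2.9994,-2.1965) = -126.2163°
θ_1 = β − ψ = 45.0133°
θ_3 = φ − θ_1 − θ_2 = -90.0063° (wrapped to (-180°,180°])

45.013 -150.007 -90.006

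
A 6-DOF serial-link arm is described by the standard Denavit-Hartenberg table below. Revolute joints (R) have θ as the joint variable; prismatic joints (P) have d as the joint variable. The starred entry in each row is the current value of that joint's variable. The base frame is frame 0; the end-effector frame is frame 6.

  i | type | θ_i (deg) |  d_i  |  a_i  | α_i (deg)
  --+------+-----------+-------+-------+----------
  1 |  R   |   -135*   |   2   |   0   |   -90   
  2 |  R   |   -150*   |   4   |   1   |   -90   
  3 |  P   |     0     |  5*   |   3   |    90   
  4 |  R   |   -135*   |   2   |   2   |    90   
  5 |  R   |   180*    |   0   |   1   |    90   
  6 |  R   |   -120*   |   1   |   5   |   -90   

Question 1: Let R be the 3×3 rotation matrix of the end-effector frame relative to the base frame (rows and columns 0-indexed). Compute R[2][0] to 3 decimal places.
-0.707

End-effector x-axis (col 0 of R) = (0.5000,0.5000,-0.7071)
R[2][0] = -0.7071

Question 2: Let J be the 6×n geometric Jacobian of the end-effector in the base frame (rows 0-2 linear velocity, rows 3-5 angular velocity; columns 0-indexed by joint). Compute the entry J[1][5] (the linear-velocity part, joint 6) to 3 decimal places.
2.500

axis z_5 = (0.7071,-0.7071,-0.0000); lever o_n−o_5 = (3.2071,1.7929,-3.5355)
cross product → J_v[:, 5] = (2.5000,2.5000,3.5355)
J_ω[:, 5] = z_5
entry J[1][5] = 2.5000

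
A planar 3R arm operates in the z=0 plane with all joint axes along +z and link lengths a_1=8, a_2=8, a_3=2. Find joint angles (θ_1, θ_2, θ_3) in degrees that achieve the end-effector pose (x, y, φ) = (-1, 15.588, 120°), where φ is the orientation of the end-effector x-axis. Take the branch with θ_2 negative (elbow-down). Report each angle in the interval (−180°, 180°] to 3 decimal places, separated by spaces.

120.003 -60.007 60.003

wrist centre = target − a_3·(cos φ, sin φ) = (-0.0000, 13.8559)
cos θ_2 = (191.9873−8²−8²)/(2·8·8) = 0.4999; θ_2 = -60.0065° (elbow-down)
β = atan2(13.8559,-0.0000) = 90.0000°; ψ = atan2(-6.9287,11.9992) = -30.0033°
θ_1 = β − ψ = 120.0033°
θ_3 = φ − θ_1 − θ_2 = 60.0033° (wrapped to (-180°,180°])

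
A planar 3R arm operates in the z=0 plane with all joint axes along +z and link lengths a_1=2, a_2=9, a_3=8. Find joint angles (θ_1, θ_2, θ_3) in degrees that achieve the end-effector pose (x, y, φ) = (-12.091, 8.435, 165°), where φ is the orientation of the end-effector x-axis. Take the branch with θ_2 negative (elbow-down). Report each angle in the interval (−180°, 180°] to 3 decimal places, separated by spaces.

-111.133 -134.993 51.126

wrist centre = target − a_3·(cos φ, sin φ) = (-4.3636, 6.3644)
cos θ_2 = (59.5471−2²−9²)/(2·2·9) = -0.7070; θ_2 = -134.9933° (elbow-down)
β = atan2(6.3644,-4.3636) = 124.4353°; ψ = atan2(-6.3647,-4.3632) = -124.4319°
θ_1 = β − ψ = 248.8672°
θ_3 = φ − θ_1 − θ_2 = 51.1261° (wrapped to (-180°,180°])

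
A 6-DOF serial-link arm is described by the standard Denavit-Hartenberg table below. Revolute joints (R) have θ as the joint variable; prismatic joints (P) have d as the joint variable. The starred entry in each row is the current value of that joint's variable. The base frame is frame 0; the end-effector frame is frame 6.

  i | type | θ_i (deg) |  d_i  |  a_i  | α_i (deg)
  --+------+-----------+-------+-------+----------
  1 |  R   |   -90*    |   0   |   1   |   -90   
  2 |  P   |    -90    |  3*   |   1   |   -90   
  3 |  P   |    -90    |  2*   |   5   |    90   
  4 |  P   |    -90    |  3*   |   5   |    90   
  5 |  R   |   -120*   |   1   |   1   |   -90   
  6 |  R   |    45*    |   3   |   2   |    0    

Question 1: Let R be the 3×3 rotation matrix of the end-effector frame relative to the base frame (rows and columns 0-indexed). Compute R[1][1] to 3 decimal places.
End-effector y-axis (col 1 of R) = (0.7071,0.3536,-0.6124)
R[1][1] = 0.3536

0.354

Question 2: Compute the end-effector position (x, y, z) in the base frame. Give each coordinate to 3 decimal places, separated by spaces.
after link 1: o_1 = (0.0000, -1.0000, 0.0000)
after link 2: o_2 = (3.0000, -1.0000, 1.0000)
after link 3: o_3 = (8.0000, -3.0000, 1.0000)
after link 4: o_4 = (8.0000, 2.0000, -2.0000)
after link 5: o_5 = (7.0000, 1.5000, -1.1340)
after link 6: o_6 = (8.4142, 3.3910, 1.5908)

8.414 3.391 1.591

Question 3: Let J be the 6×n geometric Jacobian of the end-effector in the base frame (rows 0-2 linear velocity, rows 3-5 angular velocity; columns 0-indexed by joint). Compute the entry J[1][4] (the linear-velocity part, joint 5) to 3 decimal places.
3.591

axis z_4 = (-1.0000,-0.0000,-0.0000); lever o_n−o_4 = (0.4142,1.3910,3.5908)
cross product → J_v[:, 4] = (0.0000,3.5908,-1.3910)
J_ω[:, 4] = z_4
entry J[1][4] = 3.5908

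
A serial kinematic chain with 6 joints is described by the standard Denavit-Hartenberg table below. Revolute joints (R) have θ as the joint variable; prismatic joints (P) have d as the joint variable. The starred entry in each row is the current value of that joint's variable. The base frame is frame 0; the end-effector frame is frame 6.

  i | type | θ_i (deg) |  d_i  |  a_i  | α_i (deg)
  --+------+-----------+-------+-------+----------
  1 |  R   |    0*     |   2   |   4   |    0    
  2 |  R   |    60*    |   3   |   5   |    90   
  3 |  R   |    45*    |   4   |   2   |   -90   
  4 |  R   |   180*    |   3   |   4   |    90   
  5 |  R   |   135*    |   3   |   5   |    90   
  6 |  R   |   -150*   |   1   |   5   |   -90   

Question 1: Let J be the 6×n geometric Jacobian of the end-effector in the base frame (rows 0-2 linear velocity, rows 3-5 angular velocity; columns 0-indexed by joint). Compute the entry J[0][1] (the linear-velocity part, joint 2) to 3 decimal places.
axis z_1 = (0.0000,0.0000,1.0000); lever o_n−o_1 = (3.2633,-1.3478,4.3770)
cross product → J_v[:, 1] = (1.3478,3.2633,-0.0000)
J_ω[:, 1] = z_1
entry J[0][1] = 1.3478

1.348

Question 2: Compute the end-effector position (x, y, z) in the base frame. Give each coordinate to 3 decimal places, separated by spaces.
after link 1: o_1 = (4.0000, 0.0000, 2.0000)
after link 2: o_2 = (6.5000, 4.3301, 5.0000)
after link 3: o_3 = (10.6712, 3.5549, 6.4142)
after link 4: o_4 = (8.1963, -0.7317, 5.7071)
after link 5: o_5 = (5.5983, 0.7683, 10.7071)
after link 6: o_6 = (7.2633, -1.3478, 6.3770)

7.263 -1.348 6.377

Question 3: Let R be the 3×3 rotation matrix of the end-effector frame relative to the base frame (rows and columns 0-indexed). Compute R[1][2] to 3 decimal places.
End-effector z-axis (col 2 of R) = (0.7500,-0.4330,0.5000)
R[1][2] = -0.4330

-0.433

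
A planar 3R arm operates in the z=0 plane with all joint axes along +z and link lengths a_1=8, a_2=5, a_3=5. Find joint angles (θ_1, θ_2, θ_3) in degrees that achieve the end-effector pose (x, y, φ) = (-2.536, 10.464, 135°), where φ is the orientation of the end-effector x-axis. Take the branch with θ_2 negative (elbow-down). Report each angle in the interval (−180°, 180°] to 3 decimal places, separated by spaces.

wrist centre = target − a_3·(cos φ, sin φ) = (0.9995, 6.9285)
cos θ_2 = (49.0027−8²−5²)/(2·8·5) = -0.5000; θ_2 = -119.9978° (elbow-down)
β = atan2(6.9285,0.9995) = 81.7909°; ψ = atan2(-4.3302,5.5002) = -38.2130°
θ_1 = β − ψ = 120.0039°
θ_3 = φ − θ_1 − θ_2 = 134.9939° (wrapped to (-180°,180°])

120.004 -119.998 134.994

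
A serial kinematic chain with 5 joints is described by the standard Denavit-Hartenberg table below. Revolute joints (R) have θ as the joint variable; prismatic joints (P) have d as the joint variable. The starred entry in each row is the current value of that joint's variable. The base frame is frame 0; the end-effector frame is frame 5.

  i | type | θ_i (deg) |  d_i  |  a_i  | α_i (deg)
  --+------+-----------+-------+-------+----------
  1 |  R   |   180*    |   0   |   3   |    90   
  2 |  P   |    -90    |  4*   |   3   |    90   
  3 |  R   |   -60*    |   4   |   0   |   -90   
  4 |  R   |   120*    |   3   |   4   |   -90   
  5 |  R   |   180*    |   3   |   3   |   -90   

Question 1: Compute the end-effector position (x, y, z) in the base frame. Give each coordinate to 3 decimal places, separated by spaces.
1.634 8.183 -4.049

after link 1: o_1 = (-3.0000, 0.0000, 0.0000)
after link 2: o_2 = (-3.0000, 4.0000, -3.0000)
after link 3: o_3 = (1.0000, 4.0000, -3.0000)
after link 4: o_4 = (-2.4641, 7.2321, -4.5981)
after link 5: o_5 = (1.6340, 8.1830, -4.0490)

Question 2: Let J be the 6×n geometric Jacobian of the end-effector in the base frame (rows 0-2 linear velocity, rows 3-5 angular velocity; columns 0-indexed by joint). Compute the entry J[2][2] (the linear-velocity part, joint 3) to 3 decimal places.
axis z_2 = (1.0000,-0.0000,-0.0000); lever o_n−o_2 = (4.6340,4.1830,-1.0490)
cross product → J_v[:, 2] = (0.0000,1.0490,4.1830)
J_ω[:, 2] = z_2
entry J[2][2] = 4.1830

4.183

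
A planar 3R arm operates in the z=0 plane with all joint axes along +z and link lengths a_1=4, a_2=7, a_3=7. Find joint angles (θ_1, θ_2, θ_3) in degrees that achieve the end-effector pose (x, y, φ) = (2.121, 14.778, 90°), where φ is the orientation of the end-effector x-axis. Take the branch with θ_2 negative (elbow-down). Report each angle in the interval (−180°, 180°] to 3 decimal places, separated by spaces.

wrist centre = target − a_3·(cos φ, sin φ) = (2.1210, 7.7780)
cos θ_2 = (64.9959−4²−7²)/(2·4·7) = -0.0001; θ_2 = -90.0042° (elbow-down)
β = atan2(7.7780,2.1210) = 74.7468°; ψ = atan2(-7.0000,3.9995) = -60.2583°
θ_1 = β − ψ = 135.0050°
θ_3 = φ − θ_1 − θ_2 = 44.9992° (wrapped to (-180°,180°])

135.005 -90.004 44.999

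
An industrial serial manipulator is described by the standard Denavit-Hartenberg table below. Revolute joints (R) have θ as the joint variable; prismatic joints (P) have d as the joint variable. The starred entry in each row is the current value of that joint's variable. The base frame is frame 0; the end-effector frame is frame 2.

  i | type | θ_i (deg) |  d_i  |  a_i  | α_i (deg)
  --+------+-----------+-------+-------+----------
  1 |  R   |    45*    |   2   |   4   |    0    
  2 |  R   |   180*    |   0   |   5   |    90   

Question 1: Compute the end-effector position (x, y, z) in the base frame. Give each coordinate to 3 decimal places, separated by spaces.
after link 1: o_1 = (2.8284, 2.8284, 2.0000)
after link 2: o_2 = (-0.7071, -0.7071, 2.0000)

-0.707 -0.707 2.000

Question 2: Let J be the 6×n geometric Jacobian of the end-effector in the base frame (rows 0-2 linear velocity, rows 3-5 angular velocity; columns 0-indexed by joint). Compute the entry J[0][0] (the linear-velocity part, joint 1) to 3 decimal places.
axis z_0 = ẑ; lever o_n−o_0 = (-0.7071,-0.7071,2.0000)
cross product → J_v[:, 0] = (0.7071,-0.7071,0.0000)
J_ω[:, 0] = z_0
entry J[0][0] = 0.7071

0.707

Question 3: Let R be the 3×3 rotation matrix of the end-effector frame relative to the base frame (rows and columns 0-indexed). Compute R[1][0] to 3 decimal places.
-0.707

End-effector x-axis (col 0 of R) = (-0.7071,-0.7071,0.0000)
R[1][0] = -0.7071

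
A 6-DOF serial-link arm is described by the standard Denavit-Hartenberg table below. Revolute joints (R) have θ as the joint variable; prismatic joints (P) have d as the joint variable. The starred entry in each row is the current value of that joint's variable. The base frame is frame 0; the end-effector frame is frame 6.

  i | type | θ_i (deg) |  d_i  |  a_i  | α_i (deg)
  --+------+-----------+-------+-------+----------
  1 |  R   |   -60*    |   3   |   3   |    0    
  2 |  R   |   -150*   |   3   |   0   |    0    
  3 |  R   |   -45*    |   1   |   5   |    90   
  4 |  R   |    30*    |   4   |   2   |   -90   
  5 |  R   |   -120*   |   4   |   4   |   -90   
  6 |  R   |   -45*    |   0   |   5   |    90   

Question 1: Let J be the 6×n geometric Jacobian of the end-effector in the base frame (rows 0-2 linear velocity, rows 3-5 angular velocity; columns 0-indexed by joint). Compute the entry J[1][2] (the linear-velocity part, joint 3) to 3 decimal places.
10.245

axis z_2 = (0.0000,0.0000,1.0000); lever o_n−o_2 = (10.2446,2.4358,6.6421)
cross product → J_v[:, 2] = (-2.4358,10.2446,0.0000)
J_ω[:, 2] = z_2
entry J[1][2] = 10.2446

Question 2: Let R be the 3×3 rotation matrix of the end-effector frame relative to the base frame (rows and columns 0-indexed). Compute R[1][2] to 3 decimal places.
End-effector z-axis (col 2 of R) = (-0.5792,-0.2042,0.7891)
R[1][2] = -0.2042

-0.204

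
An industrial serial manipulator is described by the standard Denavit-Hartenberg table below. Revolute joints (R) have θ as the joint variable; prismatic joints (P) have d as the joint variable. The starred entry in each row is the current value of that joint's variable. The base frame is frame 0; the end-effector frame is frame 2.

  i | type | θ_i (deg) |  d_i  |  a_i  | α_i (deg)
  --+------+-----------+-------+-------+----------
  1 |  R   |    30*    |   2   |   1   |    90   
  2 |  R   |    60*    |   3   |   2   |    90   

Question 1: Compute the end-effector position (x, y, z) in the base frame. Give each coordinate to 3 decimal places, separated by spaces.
after link 1: o_1 = (0.8660, 0.5000, 2.0000)
after link 2: o_2 = (3.2321, -1.5981, 3.7321)

3.232 -1.598 3.732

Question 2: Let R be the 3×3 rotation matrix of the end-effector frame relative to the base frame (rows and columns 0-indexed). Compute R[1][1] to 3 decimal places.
End-effector y-axis (col 1 of R) = (0.5000,-0.8660,0.0000)
R[1][1] = -0.8660

-0.866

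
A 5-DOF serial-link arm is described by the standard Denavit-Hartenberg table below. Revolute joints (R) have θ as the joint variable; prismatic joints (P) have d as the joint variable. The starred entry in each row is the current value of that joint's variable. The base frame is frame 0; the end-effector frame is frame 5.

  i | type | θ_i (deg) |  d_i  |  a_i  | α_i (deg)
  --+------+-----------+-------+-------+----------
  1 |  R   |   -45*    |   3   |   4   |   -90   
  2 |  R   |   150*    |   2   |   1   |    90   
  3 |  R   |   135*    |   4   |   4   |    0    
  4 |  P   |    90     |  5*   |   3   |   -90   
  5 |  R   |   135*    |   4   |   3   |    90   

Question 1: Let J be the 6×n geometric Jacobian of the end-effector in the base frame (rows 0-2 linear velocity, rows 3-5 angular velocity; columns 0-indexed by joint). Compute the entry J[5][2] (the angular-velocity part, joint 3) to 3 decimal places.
axis z_2 = (0.3536,-0.3536,-0.8660); lever o_n−o_2 = (2.3731,-3.2518,-5.6465)
cross product → J_v[:, 2] = (-0.8198,-0.0589,-0.3107)
J_ω[:, 2] = z_2
entry J[5][2] = -0.8660

-0.866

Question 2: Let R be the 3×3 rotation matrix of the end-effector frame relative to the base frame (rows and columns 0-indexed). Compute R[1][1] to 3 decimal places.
End-effector y-axis (col 1 of R) = (-0.9330,-0.0670,-0.3536)
R[1][1] = -0.0670

-0.067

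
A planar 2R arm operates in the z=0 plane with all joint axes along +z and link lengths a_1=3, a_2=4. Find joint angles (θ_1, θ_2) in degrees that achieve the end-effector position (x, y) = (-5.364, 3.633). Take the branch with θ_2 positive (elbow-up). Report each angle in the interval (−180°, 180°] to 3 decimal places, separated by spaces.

120.005 44.998

cos θ_2 = (41.9712−3²−4²)/(2·3·4) = 0.7071; θ_2 = 44.9979° (elbow-up)
β = atan2(3.6330,-5.3640) = 145.8905°; ψ = atan2(2.8283,5.8285) = 25.8852°
θ_1 = β − ψ = 120.0053°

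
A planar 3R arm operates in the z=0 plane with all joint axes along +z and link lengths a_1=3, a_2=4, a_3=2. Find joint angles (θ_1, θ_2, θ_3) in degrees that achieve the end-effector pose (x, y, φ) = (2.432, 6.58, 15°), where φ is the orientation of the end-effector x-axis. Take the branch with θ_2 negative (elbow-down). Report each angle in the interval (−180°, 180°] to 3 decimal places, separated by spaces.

119.995 -59.993 -45.001

wrist centre = target − a_3·(cos φ, sin φ) = (0.5001, 6.0624)
cos θ_2 = (37.0024−3²−4²)/(2·3·4) = 0.5001; θ_2 = -59.9934° (elbow-down)
β = atan2(6.0624,0.5001) = 85.2837°; ψ = atan2(-3.4639,5.0004) = -34.7111°
θ_1 = β − ψ = 119.9948°
θ_3 = φ − θ_1 − θ_2 = -45.0014° (wrapped to (-180°,180°])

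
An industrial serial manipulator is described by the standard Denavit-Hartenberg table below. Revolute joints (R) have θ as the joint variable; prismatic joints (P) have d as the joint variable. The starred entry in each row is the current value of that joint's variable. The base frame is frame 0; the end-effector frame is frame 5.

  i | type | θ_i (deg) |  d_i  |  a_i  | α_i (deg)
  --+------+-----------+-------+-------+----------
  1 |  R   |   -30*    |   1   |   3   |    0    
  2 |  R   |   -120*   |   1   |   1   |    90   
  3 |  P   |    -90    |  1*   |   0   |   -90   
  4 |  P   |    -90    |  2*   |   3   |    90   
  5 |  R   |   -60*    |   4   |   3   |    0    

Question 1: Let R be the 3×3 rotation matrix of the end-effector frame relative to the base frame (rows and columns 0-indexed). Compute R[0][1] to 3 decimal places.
End-effector y-axis (col 1 of R) = (-0.8660,0.5000,-0.0000)
R[0][1] = -0.8660

-0.866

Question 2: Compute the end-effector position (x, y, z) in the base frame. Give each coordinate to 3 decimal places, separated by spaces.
after link 1: o_1 = (2.5981, -1.5000, 1.0000)
after link 2: o_2 = (1.7321, -2.0000, 2.0000)
after link 3: o_3 = (1.2321, -1.1340, 2.0000)
after link 4: o_4 = (-2.0000, 0.4641, 2.0000)
after link 5: o_5 = (-0.5000, 3.0622, 6.0000)

-0.500 3.062 6.000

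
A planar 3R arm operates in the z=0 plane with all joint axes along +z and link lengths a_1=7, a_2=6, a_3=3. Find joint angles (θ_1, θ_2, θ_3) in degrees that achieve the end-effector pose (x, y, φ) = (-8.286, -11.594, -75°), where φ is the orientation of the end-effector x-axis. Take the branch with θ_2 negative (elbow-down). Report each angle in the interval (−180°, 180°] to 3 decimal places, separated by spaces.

-122.366 -29.991 77.358

wrist centre = target − a_3·(cos φ, sin φ) = (-9.0625, -8.6962)
cos θ_2 = (157.7524−7²−6²)/(2·7·6) = 0.8661; θ_2 = -29.9914° (elbow-down)
β = atan2(-8.6962,-9.0625) = -136.1814°; ψ = atan2(-2.9992,12.1966) = -13.8153°
θ_1 = β − ψ = -122.3662°
θ_3 = φ − θ_1 − θ_2 = 77.3576° (wrapped to (-180°,180°])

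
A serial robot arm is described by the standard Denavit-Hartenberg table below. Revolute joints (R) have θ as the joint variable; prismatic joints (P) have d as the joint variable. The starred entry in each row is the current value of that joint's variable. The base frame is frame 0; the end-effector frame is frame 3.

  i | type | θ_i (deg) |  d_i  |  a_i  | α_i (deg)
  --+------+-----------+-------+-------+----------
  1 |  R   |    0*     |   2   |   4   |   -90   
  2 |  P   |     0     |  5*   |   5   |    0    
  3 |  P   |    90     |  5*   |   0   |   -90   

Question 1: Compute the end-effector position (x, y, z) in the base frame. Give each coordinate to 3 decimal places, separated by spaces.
after link 1: o_1 = (4.0000, 0.0000, 2.0000)
after link 2: o_2 = (9.0000, 5.0000, 2.0000)
after link 3: o_3 = (9.0000, 10.0000, 2.0000)

9.000 10.000 2.000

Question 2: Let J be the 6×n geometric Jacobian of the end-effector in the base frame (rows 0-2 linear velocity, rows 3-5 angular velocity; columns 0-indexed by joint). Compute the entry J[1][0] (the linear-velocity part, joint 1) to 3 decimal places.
axis z_0 = ẑ; lever o_n−o_0 = (9.0000,10.0000,2.0000)
cross product → J_v[:, 0] = (-10.0000,9.0000,0.0000)
J_ω[:, 0] = z_0
entry J[1][0] = 9.0000

9.000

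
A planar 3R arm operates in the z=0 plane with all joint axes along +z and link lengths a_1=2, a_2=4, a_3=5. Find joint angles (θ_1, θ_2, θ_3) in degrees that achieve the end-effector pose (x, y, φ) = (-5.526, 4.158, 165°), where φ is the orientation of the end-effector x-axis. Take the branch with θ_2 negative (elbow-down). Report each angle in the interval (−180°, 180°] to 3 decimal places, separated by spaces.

wrist centre = target − a_3·(cos φ, sin φ) = (-0.6964, 2.8639)
cos θ_2 = (8.6869−2²−4²)/(2·2·4) = -0.7071; θ_2 = -134.9970° (elbow-down)
β = atan2(2.8639,-0.6964) = 103.6665°; ψ = atan2(-2.8286,-0.8283) = -106.3214°
θ_1 = β − ψ = 209.9879°
θ_3 = φ − θ_1 − θ_2 = 90.0091° (wrapped to (-180°,180°])

-150.012 -134.997 90.009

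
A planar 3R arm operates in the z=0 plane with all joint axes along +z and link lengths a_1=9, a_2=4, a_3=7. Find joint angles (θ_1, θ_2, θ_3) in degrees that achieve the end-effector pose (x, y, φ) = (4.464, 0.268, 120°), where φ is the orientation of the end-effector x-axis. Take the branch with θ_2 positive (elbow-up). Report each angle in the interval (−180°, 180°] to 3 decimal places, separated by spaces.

wrist centre = target − a_3·(cos φ, sin φ) = (7.9640, -5.7942)
cos θ_2 = (96.9978−9²−4²)/(2·9·4) = -0.0000; θ_2 = 90.0018° (elbow-up)
β = atan2(-5.7942,7.9640) = -36.0376°; ψ = atan2(4.0000,8.9999) = 23.9628°
θ_1 = β − ψ = -60.0004°
θ_3 = φ − θ_1 − θ_2 = 89.9986° (wrapped to (-180°,180°])

-60.000 90.002 89.999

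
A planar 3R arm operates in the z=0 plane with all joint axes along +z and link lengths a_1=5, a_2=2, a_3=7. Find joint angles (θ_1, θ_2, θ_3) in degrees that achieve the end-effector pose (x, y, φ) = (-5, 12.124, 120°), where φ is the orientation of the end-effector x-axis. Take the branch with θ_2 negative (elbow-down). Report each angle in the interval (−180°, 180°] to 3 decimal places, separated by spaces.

120.004 -60.014 60.010

wrist centre = target − a_3·(cos φ, sin φ) = (-1.5000, 6.0618)
cos θ_2 = (38.9957−5²−2²)/(2·5·2) = 0.4998; θ_2 = -60.0143° (elbow-down)
β = atan2(6.0618,-1.5000) = 103.8987°; ψ = atan2(-1.7323,5.9996) = -16.1054°
θ_1 = β − ψ = 120.0041°
θ_3 = φ − θ_1 − θ_2 = 60.0102° (wrapped to (-180°,180°])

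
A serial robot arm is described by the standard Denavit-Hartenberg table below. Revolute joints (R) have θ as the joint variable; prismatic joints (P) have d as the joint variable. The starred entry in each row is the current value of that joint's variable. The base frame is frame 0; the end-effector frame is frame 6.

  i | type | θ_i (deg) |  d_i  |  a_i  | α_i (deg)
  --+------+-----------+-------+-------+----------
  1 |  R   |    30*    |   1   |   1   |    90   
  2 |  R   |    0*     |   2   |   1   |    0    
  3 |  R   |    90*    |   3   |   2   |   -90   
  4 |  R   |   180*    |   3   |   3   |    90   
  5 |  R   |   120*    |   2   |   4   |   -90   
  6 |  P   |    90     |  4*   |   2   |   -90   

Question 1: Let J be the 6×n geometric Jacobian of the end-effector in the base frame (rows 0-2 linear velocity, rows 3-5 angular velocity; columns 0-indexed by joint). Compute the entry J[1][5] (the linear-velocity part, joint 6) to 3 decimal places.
prismatic axis z_5 = (0.4330,0.2500,0.8660)
J_v[:, 5] = z_5; J_ω[:, 5] = (0,0,0)
entry J[1][5] = 0.2500

0.250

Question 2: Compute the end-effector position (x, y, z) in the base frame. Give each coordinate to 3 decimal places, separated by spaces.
0.366 -5.562 5.464

after link 1: o_1 = (0.8660, 0.5000, 1.0000)
after link 2: o_2 = (2.7321, -0.7321, 1.0000)
after link 3: o_3 = (4.2321, -3.3301, 3.0000)
after link 4: o_4 = (1.6340, -4.8301, 0.0000)
after link 5: o_5 = (-2.3660, -4.8301, 2.0000)
after link 6: o_6 = (0.3660, -5.5622, 5.4641)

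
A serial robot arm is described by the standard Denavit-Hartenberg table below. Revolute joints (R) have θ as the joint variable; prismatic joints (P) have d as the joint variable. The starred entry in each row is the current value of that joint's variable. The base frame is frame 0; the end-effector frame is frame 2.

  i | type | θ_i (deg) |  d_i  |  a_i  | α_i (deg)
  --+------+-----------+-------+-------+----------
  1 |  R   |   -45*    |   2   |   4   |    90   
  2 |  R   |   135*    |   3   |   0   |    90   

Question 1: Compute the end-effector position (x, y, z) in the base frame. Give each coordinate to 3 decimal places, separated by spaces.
0.707 -4.950 2.000

after link 1: o_1 = (2.8284, -2.8284, 2.0000)
after link 2: o_2 = (0.7071, -4.9497, 2.0000)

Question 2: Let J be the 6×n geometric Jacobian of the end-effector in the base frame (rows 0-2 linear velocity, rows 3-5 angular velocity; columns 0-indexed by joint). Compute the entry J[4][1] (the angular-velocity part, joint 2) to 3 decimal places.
-0.707

axis z_1 = (-0.7071,-0.7071,0.0000); lever o_n−o_1 = (-2.1213,-2.1213,0.0000)
cross product → J_v[:, 1] = (0.0000,-0.0000,0.0000)
J_ω[:, 1] = z_1
entry J[4][1] = -0.7071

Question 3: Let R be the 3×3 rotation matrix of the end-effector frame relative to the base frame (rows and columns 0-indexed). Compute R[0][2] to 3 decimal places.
End-effector z-axis (col 2 of R) = (0.5000,-0.5000,0.7071)
R[0][2] = 0.5000

0.500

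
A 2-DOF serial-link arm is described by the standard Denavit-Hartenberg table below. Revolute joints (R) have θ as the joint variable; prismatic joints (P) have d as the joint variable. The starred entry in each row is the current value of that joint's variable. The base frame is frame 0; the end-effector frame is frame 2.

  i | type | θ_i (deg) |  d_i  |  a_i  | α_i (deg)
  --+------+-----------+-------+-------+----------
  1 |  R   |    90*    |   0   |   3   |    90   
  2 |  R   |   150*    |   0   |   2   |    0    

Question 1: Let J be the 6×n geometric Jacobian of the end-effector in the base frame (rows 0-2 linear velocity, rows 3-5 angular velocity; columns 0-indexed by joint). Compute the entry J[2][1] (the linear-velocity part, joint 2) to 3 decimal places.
-1.732

axis z_1 = (1.0000,-0.0000,0.0000); lever o_n−o_1 = (-0.0000,-1.7321,1.0000)
cross product → J_v[:, 1] = (0.0000,-1.0000,-1.7321)
J_ω[:, 1] = z_1
entry J[2][1] = -1.7321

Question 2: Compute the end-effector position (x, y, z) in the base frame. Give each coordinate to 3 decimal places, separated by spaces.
0.000 1.268 1.000

after link 1: o_1 = (0.0000, 3.0000, 0.0000)
after link 2: o_2 = (0.0000, 1.2679, 1.0000)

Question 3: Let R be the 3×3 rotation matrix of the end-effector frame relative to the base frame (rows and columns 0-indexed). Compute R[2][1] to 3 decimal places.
-0.866

End-effector y-axis (col 1 of R) = (0.0000,-0.5000,-0.8660)
R[2][1] = -0.8660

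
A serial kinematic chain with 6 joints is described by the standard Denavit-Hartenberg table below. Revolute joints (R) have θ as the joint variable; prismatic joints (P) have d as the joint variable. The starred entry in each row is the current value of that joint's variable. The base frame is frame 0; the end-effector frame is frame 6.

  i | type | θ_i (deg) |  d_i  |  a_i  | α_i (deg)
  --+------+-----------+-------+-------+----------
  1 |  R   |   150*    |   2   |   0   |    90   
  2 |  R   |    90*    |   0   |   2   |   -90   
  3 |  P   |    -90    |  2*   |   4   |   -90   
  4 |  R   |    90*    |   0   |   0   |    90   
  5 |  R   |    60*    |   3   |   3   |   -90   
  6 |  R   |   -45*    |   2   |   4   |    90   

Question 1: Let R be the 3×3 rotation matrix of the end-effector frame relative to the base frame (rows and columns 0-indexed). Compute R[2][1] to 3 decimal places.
0.500

End-effector y-axis (col 1 of R) = (0.7500,-0.4330,0.5000)
R[2][1] = 0.5000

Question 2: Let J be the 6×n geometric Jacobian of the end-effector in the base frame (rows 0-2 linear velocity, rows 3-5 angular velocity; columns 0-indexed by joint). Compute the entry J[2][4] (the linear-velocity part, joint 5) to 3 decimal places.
1.182

axis z_4 = (0.5000,0.8660,0.0000); lever o_n−o_4 = (1.8904,5.6386,6.0476)
cross product → J_v[:, 4] = (5.2373,-3.0238,1.1822)
J_ω[:, 4] = z_4
entry J[2][4] = 1.1822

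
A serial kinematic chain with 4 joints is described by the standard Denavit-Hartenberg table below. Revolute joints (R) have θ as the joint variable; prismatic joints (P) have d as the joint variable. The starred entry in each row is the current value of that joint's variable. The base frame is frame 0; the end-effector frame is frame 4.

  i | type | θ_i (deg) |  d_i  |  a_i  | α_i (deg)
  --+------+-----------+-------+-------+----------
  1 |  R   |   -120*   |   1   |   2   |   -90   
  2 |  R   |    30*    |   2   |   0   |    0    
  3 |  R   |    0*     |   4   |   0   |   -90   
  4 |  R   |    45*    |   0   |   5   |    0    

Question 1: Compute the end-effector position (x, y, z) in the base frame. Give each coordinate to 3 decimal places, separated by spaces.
after link 1: o_1 = (-1.0000, -1.7321, 1.0000)
after link 2: o_2 = (0.7321, -2.7321, 1.0000)
after link 3: o_3 = (4.1962, -4.7321, 1.0000)
after link 4: o_4 = (-0.3966, -5.6159, -0.7678)

-0.397 -5.616 -0.768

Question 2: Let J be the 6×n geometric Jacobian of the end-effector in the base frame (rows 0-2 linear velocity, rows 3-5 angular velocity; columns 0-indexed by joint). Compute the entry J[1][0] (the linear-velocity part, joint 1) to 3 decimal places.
-0.397

axis z_0 = ẑ; lever o_n−o_0 = (-0.3966,-5.6159,-0.7678)
cross product → J_v[:, 0] = (5.6159,-0.3966,0.0000)
J_ω[:, 0] = z_0
entry J[1][0] = -0.3966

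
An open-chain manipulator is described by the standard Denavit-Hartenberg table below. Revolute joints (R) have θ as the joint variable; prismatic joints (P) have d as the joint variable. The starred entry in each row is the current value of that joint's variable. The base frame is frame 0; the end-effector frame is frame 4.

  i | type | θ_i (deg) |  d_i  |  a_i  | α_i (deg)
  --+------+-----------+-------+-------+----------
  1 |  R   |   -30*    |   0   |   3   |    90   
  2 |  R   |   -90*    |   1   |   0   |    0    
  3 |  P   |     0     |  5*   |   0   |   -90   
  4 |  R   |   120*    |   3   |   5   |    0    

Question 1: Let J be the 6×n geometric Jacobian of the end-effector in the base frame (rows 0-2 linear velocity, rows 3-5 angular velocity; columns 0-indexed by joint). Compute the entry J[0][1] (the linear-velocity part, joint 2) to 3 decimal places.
axis z_1 = (-0.5000,-0.8660,0.0000); lever o_n−o_1 = (1.7631,-2.9462,2.5000)
cross product → J_v[:, 1] = (-2.1651,1.2500,3.0000)
J_ω[:, 1] = z_1
entry J[0][1] = -2.1651

-2.165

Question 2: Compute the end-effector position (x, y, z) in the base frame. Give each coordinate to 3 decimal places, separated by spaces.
4.361 -4.446 2.500

after link 1: o_1 = (2.5981, -1.5000, 0.0000)
after link 2: o_2 = (2.0981, -2.3660, 0.0000)
after link 3: o_3 = (-0.4019, -6.6962, 0.0000)
after link 4: o_4 = (4.3612, -4.4462, 2.5000)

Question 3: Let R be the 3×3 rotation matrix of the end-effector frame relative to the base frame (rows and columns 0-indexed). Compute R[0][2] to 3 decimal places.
End-effector z-axis (col 2 of R) = (0.8660,-0.5000,0.0000)
R[0][2] = 0.8660

0.866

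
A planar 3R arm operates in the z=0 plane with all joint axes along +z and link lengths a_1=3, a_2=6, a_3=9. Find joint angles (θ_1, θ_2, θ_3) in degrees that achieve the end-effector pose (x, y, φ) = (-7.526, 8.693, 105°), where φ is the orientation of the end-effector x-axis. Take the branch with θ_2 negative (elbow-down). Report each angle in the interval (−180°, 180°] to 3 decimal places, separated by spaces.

wrist centre = target − a_3·(cos φ, sin φ) = (-5.1966, -0.0003)
cos θ_2 = (27.0049−3²−6²)/(2·3·6) = -0.4999; θ_2 = -119.9909° (elbow-down)
β = atan2(-0.0003,-5.1966) = -179.9963°; ψ = atan2(-5.1966,0.0008) = -89.9909°
θ_1 = β − ψ = -90.0054°
θ_3 = φ − θ_1 − θ_2 = -45.0037° (wrapped to (-180°,180°])

-90.005 -119.991 -45.004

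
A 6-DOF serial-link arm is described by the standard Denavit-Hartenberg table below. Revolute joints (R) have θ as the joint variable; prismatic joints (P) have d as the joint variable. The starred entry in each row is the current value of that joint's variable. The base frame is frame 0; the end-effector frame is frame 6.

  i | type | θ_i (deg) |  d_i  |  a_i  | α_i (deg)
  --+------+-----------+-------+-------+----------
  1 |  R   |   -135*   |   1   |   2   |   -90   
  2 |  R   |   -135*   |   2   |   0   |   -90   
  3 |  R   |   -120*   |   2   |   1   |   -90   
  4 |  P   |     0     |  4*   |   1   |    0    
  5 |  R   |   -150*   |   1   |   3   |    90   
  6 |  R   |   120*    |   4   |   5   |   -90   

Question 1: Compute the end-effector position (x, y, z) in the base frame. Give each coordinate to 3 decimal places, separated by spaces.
7.789 -1.107 6.008

after link 1: o_1 = (-1.4142, -1.4142, 1.0000)
after link 2: o_2 = (0.0000, -2.8284, 1.0000)
after link 3: o_3 = (-0.6376, -4.6908, 2.0607)
after link 4: o_4 = (2.8710, -5.2353, 4.1566)
after link 5: o_5 = (1.9661, -3.6654, 6.7482)
after link 6: o_6 = (7.7889, -1.1066, 6.0081)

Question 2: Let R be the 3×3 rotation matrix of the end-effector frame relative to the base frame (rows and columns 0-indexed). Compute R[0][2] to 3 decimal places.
0.095

End-effector z-axis (col 2 of R) = (0.0950,-0.4700,-0.8775)
R[0][2] = 0.0950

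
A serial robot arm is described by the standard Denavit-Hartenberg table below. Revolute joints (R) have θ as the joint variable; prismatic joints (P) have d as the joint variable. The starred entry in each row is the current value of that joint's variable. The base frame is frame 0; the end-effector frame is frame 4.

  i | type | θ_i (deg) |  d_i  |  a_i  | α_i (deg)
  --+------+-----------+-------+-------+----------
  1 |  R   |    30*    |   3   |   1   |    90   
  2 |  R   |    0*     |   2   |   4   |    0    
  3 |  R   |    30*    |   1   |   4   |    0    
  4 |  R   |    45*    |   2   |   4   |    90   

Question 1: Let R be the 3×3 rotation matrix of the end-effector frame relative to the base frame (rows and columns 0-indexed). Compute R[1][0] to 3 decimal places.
End-effector x-axis (col 0 of R) = (0.2241,0.1294,0.9659)
R[1][0] = 0.1294

0.129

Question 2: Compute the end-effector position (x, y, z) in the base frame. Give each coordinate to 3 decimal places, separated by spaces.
after link 1: o_1 = (0.8660, 0.5000, 3.0000)
after link 2: o_2 = (5.3301, 0.7679, 3.0000)
after link 3: o_3 = (8.8301, 1.6340, 5.0000)
after link 4: o_4 = (10.7267, 0.4196, 8.8637)

10.727 0.420 8.864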